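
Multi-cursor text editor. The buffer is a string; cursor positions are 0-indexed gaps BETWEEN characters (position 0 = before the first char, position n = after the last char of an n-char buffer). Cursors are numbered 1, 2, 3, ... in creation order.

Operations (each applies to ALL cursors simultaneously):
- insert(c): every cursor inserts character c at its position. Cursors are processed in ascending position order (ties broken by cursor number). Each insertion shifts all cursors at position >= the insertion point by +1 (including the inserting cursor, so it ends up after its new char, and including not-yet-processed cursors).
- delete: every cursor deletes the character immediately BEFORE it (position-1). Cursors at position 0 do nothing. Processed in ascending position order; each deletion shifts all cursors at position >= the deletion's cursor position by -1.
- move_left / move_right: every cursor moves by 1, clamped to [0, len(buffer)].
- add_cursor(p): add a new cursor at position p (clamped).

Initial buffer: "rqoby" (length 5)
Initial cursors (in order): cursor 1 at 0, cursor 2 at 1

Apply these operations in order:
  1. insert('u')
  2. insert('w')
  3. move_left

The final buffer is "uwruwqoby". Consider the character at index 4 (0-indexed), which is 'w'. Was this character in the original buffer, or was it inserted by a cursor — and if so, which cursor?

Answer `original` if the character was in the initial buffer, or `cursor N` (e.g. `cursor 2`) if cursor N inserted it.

Answer: cursor 2

Derivation:
After op 1 (insert('u')): buffer="uruqoby" (len 7), cursors c1@1 c2@3, authorship 1.2....
After op 2 (insert('w')): buffer="uwruwqoby" (len 9), cursors c1@2 c2@5, authorship 11.22....
After op 3 (move_left): buffer="uwruwqoby" (len 9), cursors c1@1 c2@4, authorship 11.22....
Authorship (.=original, N=cursor N): 1 1 . 2 2 . . . .
Index 4: author = 2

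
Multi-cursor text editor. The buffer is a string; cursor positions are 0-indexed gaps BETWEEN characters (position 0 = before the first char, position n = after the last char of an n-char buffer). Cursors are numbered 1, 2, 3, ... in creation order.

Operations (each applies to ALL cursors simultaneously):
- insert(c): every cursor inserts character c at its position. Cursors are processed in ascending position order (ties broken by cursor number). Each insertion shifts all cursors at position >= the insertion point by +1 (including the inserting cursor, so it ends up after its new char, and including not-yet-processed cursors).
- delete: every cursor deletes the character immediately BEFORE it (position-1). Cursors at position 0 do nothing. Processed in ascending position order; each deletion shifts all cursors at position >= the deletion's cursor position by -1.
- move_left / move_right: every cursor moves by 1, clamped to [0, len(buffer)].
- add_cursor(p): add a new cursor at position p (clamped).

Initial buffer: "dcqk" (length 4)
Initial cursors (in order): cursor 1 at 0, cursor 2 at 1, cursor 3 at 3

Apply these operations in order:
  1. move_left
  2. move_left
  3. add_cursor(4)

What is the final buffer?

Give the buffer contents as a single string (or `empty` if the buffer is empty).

After op 1 (move_left): buffer="dcqk" (len 4), cursors c1@0 c2@0 c3@2, authorship ....
After op 2 (move_left): buffer="dcqk" (len 4), cursors c1@0 c2@0 c3@1, authorship ....
After op 3 (add_cursor(4)): buffer="dcqk" (len 4), cursors c1@0 c2@0 c3@1 c4@4, authorship ....

Answer: dcqk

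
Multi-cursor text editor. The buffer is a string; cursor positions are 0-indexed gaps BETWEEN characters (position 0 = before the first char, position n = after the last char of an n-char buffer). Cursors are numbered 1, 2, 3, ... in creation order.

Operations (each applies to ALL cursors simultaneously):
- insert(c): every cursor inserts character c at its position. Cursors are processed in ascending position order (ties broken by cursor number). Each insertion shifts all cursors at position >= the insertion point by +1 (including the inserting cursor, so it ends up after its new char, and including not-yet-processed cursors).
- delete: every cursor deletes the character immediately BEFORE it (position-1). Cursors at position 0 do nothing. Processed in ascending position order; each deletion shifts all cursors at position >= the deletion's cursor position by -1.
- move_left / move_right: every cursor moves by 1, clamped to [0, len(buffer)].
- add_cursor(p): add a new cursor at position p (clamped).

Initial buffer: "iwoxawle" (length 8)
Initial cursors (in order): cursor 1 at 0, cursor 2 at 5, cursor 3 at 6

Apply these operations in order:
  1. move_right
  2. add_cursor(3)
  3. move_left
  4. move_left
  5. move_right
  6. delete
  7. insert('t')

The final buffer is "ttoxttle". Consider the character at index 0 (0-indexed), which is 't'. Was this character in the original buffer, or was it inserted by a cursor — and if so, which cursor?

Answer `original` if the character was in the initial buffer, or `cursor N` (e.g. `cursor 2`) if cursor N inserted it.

Answer: cursor 1

Derivation:
After op 1 (move_right): buffer="iwoxawle" (len 8), cursors c1@1 c2@6 c3@7, authorship ........
After op 2 (add_cursor(3)): buffer="iwoxawle" (len 8), cursors c1@1 c4@3 c2@6 c3@7, authorship ........
After op 3 (move_left): buffer="iwoxawle" (len 8), cursors c1@0 c4@2 c2@5 c3@6, authorship ........
After op 4 (move_left): buffer="iwoxawle" (len 8), cursors c1@0 c4@1 c2@4 c3@5, authorship ........
After op 5 (move_right): buffer="iwoxawle" (len 8), cursors c1@1 c4@2 c2@5 c3@6, authorship ........
After op 6 (delete): buffer="oxle" (len 4), cursors c1@0 c4@0 c2@2 c3@2, authorship ....
After op 7 (insert('t')): buffer="ttoxttle" (len 8), cursors c1@2 c4@2 c2@6 c3@6, authorship 14..23..
Authorship (.=original, N=cursor N): 1 4 . . 2 3 . .
Index 0: author = 1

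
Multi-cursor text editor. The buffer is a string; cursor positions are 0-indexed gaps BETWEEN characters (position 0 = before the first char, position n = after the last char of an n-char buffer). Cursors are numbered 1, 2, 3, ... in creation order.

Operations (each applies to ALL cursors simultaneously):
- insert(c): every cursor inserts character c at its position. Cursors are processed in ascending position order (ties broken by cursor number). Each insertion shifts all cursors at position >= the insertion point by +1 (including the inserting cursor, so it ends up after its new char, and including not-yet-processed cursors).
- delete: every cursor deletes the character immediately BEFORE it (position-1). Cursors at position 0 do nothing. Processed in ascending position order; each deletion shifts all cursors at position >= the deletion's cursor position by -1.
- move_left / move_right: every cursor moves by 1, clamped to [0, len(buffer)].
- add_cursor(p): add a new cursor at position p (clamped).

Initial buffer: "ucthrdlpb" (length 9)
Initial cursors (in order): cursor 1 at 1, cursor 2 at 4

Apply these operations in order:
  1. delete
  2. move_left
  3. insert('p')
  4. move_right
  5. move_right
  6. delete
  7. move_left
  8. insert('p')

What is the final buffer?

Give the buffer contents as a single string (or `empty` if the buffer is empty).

After op 1 (delete): buffer="ctrdlpb" (len 7), cursors c1@0 c2@2, authorship .......
After op 2 (move_left): buffer="ctrdlpb" (len 7), cursors c1@0 c2@1, authorship .......
After op 3 (insert('p')): buffer="pcptrdlpb" (len 9), cursors c1@1 c2@3, authorship 1.2......
After op 4 (move_right): buffer="pcptrdlpb" (len 9), cursors c1@2 c2@4, authorship 1.2......
After op 5 (move_right): buffer="pcptrdlpb" (len 9), cursors c1@3 c2@5, authorship 1.2......
After op 6 (delete): buffer="pctdlpb" (len 7), cursors c1@2 c2@3, authorship 1......
After op 7 (move_left): buffer="pctdlpb" (len 7), cursors c1@1 c2@2, authorship 1......
After op 8 (insert('p')): buffer="ppcptdlpb" (len 9), cursors c1@2 c2@4, authorship 11.2.....

Answer: ppcptdlpb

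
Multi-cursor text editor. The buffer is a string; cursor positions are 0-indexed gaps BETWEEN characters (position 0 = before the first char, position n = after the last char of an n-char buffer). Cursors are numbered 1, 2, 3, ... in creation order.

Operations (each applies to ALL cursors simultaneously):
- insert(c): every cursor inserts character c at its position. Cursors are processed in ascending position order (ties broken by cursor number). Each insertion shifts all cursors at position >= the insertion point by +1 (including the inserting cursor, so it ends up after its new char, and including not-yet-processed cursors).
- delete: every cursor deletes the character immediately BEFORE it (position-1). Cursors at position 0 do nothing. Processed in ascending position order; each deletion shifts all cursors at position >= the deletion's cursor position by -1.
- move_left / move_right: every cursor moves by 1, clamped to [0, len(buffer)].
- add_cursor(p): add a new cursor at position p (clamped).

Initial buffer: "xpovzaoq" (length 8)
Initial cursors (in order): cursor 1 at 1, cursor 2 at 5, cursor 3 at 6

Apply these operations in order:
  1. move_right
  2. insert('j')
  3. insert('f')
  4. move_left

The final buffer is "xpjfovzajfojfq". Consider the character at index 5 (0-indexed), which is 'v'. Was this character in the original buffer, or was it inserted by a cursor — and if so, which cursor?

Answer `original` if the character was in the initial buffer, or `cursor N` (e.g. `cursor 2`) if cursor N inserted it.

Answer: original

Derivation:
After op 1 (move_right): buffer="xpovzaoq" (len 8), cursors c1@2 c2@6 c3@7, authorship ........
After op 2 (insert('j')): buffer="xpjovzajojq" (len 11), cursors c1@3 c2@8 c3@10, authorship ..1....2.3.
After op 3 (insert('f')): buffer="xpjfovzajfojfq" (len 14), cursors c1@4 c2@10 c3@13, authorship ..11....22.33.
After op 4 (move_left): buffer="xpjfovzajfojfq" (len 14), cursors c1@3 c2@9 c3@12, authorship ..11....22.33.
Authorship (.=original, N=cursor N): . . 1 1 . . . . 2 2 . 3 3 .
Index 5: author = original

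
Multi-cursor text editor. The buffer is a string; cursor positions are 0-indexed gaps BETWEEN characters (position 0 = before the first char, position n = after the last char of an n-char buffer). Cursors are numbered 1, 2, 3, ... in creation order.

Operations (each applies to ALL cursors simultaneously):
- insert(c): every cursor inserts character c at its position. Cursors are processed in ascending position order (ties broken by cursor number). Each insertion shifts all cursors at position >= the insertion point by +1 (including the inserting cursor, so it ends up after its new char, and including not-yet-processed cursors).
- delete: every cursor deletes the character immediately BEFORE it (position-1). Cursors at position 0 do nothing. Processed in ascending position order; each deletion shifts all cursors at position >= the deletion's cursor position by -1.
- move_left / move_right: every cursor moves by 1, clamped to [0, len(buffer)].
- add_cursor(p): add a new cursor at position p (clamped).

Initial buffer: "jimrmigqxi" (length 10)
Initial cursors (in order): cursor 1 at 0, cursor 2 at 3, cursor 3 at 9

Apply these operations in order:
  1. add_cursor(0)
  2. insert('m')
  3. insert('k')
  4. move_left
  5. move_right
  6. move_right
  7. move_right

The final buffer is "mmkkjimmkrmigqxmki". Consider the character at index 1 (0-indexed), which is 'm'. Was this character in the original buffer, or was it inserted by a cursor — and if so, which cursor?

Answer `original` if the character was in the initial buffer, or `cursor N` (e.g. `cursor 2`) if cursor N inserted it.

After op 1 (add_cursor(0)): buffer="jimrmigqxi" (len 10), cursors c1@0 c4@0 c2@3 c3@9, authorship ..........
After op 2 (insert('m')): buffer="mmjimmrmigqxmi" (len 14), cursors c1@2 c4@2 c2@6 c3@13, authorship 14...2......3.
After op 3 (insert('k')): buffer="mmkkjimmkrmigqxmki" (len 18), cursors c1@4 c4@4 c2@9 c3@17, authorship 1414...22......33.
After op 4 (move_left): buffer="mmkkjimmkrmigqxmki" (len 18), cursors c1@3 c4@3 c2@8 c3@16, authorship 1414...22......33.
After op 5 (move_right): buffer="mmkkjimmkrmigqxmki" (len 18), cursors c1@4 c4@4 c2@9 c3@17, authorship 1414...22......33.
After op 6 (move_right): buffer="mmkkjimmkrmigqxmki" (len 18), cursors c1@5 c4@5 c2@10 c3@18, authorship 1414...22......33.
After op 7 (move_right): buffer="mmkkjimmkrmigqxmki" (len 18), cursors c1@6 c4@6 c2@11 c3@18, authorship 1414...22......33.
Authorship (.=original, N=cursor N): 1 4 1 4 . . . 2 2 . . . . . . 3 3 .
Index 1: author = 4

Answer: cursor 4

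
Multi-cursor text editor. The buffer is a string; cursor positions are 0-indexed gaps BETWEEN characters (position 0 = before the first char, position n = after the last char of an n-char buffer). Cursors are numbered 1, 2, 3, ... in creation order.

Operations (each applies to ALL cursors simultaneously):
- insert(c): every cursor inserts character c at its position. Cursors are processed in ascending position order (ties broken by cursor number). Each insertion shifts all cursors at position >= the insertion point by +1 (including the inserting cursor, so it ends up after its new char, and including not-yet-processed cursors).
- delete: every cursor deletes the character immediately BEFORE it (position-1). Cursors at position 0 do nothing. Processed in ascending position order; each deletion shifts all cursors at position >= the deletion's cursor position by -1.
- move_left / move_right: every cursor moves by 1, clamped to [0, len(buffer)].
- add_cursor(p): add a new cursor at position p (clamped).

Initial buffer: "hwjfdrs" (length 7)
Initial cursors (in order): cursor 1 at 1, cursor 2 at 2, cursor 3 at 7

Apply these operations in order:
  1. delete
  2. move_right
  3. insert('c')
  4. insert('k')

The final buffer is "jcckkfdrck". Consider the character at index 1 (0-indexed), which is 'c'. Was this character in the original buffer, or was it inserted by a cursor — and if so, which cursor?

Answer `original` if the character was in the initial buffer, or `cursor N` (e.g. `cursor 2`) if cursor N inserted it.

Answer: cursor 1

Derivation:
After op 1 (delete): buffer="jfdr" (len 4), cursors c1@0 c2@0 c3@4, authorship ....
After op 2 (move_right): buffer="jfdr" (len 4), cursors c1@1 c2@1 c3@4, authorship ....
After op 3 (insert('c')): buffer="jccfdrc" (len 7), cursors c1@3 c2@3 c3@7, authorship .12...3
After op 4 (insert('k')): buffer="jcckkfdrck" (len 10), cursors c1@5 c2@5 c3@10, authorship .1212...33
Authorship (.=original, N=cursor N): . 1 2 1 2 . . . 3 3
Index 1: author = 1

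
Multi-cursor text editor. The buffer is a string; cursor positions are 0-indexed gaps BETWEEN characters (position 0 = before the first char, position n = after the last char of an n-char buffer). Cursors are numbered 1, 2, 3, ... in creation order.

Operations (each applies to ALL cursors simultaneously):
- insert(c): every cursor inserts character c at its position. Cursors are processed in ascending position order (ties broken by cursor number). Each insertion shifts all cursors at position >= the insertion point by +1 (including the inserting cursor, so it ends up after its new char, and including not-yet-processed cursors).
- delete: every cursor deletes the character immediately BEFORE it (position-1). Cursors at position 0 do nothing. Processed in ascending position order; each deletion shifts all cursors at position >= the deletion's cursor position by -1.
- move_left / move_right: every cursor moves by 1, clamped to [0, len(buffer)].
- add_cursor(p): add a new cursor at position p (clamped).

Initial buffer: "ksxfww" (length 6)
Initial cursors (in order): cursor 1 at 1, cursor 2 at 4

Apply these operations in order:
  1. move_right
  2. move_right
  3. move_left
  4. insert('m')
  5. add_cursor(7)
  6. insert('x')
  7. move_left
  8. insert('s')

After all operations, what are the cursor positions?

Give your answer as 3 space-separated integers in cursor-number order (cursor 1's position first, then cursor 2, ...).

Answer: 4 12 12

Derivation:
After op 1 (move_right): buffer="ksxfww" (len 6), cursors c1@2 c2@5, authorship ......
After op 2 (move_right): buffer="ksxfww" (len 6), cursors c1@3 c2@6, authorship ......
After op 3 (move_left): buffer="ksxfww" (len 6), cursors c1@2 c2@5, authorship ......
After op 4 (insert('m')): buffer="ksmxfwmw" (len 8), cursors c1@3 c2@7, authorship ..1...2.
After op 5 (add_cursor(7)): buffer="ksmxfwmw" (len 8), cursors c1@3 c2@7 c3@7, authorship ..1...2.
After op 6 (insert('x')): buffer="ksmxxfwmxxw" (len 11), cursors c1@4 c2@10 c3@10, authorship ..11...223.
After op 7 (move_left): buffer="ksmxxfwmxxw" (len 11), cursors c1@3 c2@9 c3@9, authorship ..11...223.
After op 8 (insert('s')): buffer="ksmsxxfwmxssxw" (len 14), cursors c1@4 c2@12 c3@12, authorship ..111...22233.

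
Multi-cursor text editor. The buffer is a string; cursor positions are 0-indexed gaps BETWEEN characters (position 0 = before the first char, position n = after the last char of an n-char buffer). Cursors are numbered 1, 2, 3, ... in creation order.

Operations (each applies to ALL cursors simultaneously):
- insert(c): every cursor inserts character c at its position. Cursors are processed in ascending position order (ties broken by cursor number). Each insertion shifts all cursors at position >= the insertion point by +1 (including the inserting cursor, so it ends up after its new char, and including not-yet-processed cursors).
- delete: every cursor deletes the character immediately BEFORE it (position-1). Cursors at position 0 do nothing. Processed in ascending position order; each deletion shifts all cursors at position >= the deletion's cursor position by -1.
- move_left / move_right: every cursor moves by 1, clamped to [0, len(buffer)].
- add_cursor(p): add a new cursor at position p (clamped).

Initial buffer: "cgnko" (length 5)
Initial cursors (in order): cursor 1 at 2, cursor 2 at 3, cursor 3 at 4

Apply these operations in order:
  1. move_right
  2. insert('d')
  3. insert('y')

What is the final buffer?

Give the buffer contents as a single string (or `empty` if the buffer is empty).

Answer: cgndykdyody

Derivation:
After op 1 (move_right): buffer="cgnko" (len 5), cursors c1@3 c2@4 c3@5, authorship .....
After op 2 (insert('d')): buffer="cgndkdod" (len 8), cursors c1@4 c2@6 c3@8, authorship ...1.2.3
After op 3 (insert('y')): buffer="cgndykdyody" (len 11), cursors c1@5 c2@8 c3@11, authorship ...11.22.33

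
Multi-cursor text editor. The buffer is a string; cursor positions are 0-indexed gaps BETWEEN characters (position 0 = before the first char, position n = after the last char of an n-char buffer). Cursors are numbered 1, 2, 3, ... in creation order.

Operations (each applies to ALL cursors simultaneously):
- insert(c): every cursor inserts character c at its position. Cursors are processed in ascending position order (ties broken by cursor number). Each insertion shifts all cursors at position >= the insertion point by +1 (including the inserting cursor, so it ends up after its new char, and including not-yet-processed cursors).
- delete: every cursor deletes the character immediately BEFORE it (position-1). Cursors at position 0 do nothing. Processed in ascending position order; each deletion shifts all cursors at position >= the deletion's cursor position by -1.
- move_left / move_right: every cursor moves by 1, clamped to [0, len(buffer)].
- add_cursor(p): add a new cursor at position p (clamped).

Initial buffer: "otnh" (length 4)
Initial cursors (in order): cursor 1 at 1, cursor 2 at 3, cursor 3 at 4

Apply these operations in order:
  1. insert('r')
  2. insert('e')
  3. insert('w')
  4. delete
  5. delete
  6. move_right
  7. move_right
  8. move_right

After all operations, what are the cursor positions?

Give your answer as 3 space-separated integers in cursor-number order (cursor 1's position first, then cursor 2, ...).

After op 1 (insert('r')): buffer="ortnrhr" (len 7), cursors c1@2 c2@5 c3@7, authorship .1..2.3
After op 2 (insert('e')): buffer="oretnrehre" (len 10), cursors c1@3 c2@7 c3@10, authorship .11..22.33
After op 3 (insert('w')): buffer="orewtnrewhrew" (len 13), cursors c1@4 c2@9 c3@13, authorship .111..222.333
After op 4 (delete): buffer="oretnrehre" (len 10), cursors c1@3 c2@7 c3@10, authorship .11..22.33
After op 5 (delete): buffer="ortnrhr" (len 7), cursors c1@2 c2@5 c3@7, authorship .1..2.3
After op 6 (move_right): buffer="ortnrhr" (len 7), cursors c1@3 c2@6 c3@7, authorship .1..2.3
After op 7 (move_right): buffer="ortnrhr" (len 7), cursors c1@4 c2@7 c3@7, authorship .1..2.3
After op 8 (move_right): buffer="ortnrhr" (len 7), cursors c1@5 c2@7 c3@7, authorship .1..2.3

Answer: 5 7 7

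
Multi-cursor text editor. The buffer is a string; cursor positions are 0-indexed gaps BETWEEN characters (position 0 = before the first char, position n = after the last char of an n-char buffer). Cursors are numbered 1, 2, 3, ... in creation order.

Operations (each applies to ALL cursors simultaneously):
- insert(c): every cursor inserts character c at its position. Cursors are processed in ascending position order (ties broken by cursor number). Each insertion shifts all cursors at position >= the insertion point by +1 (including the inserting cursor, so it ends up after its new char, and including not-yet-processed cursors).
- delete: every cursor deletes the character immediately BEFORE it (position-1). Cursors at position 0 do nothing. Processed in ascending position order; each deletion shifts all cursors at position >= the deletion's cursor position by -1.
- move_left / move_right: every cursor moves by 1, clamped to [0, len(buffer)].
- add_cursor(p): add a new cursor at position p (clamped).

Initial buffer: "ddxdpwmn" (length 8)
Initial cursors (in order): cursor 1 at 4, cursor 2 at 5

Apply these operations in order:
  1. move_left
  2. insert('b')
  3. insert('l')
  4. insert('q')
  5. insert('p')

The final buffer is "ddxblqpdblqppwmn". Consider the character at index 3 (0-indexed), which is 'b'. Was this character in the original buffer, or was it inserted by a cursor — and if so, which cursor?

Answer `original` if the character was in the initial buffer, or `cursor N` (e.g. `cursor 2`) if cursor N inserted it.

After op 1 (move_left): buffer="ddxdpwmn" (len 8), cursors c1@3 c2@4, authorship ........
After op 2 (insert('b')): buffer="ddxbdbpwmn" (len 10), cursors c1@4 c2@6, authorship ...1.2....
After op 3 (insert('l')): buffer="ddxbldblpwmn" (len 12), cursors c1@5 c2@8, authorship ...11.22....
After op 4 (insert('q')): buffer="ddxblqdblqpwmn" (len 14), cursors c1@6 c2@10, authorship ...111.222....
After op 5 (insert('p')): buffer="ddxblqpdblqppwmn" (len 16), cursors c1@7 c2@12, authorship ...1111.2222....
Authorship (.=original, N=cursor N): . . . 1 1 1 1 . 2 2 2 2 . . . .
Index 3: author = 1

Answer: cursor 1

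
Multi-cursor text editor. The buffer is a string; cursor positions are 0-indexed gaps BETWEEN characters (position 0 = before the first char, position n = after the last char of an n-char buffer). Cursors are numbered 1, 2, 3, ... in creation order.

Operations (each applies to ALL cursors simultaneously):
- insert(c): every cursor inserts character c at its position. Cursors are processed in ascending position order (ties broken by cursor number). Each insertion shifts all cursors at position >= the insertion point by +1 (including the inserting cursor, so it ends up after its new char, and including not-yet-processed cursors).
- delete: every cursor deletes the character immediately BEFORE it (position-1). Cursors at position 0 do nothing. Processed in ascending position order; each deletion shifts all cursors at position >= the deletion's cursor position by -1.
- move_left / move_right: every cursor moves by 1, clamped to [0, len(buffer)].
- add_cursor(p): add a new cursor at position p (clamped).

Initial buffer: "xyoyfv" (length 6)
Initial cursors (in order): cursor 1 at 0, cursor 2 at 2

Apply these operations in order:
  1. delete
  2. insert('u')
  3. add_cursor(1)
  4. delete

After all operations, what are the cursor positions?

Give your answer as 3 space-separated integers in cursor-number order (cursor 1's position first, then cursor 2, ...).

After op 1 (delete): buffer="xoyfv" (len 5), cursors c1@0 c2@1, authorship .....
After op 2 (insert('u')): buffer="uxuoyfv" (len 7), cursors c1@1 c2@3, authorship 1.2....
After op 3 (add_cursor(1)): buffer="uxuoyfv" (len 7), cursors c1@1 c3@1 c2@3, authorship 1.2....
After op 4 (delete): buffer="xoyfv" (len 5), cursors c1@0 c3@0 c2@1, authorship .....

Answer: 0 1 0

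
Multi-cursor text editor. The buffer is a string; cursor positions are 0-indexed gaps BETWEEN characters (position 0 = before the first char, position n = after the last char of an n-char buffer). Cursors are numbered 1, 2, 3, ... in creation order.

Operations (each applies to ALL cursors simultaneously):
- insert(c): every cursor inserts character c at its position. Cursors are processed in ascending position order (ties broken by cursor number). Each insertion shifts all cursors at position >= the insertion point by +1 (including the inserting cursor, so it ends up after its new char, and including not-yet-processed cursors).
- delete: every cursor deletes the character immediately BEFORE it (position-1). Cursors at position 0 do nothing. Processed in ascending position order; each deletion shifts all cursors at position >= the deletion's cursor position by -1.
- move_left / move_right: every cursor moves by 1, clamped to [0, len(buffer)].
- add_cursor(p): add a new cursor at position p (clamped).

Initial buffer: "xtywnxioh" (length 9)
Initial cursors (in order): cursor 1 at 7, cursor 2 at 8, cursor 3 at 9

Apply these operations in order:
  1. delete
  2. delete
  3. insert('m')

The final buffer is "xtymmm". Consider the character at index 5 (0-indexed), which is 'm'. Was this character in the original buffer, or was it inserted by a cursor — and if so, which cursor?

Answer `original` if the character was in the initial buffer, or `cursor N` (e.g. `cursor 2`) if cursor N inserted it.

After op 1 (delete): buffer="xtywnx" (len 6), cursors c1@6 c2@6 c3@6, authorship ......
After op 2 (delete): buffer="xty" (len 3), cursors c1@3 c2@3 c3@3, authorship ...
After op 3 (insert('m')): buffer="xtymmm" (len 6), cursors c1@6 c2@6 c3@6, authorship ...123
Authorship (.=original, N=cursor N): . . . 1 2 3
Index 5: author = 3

Answer: cursor 3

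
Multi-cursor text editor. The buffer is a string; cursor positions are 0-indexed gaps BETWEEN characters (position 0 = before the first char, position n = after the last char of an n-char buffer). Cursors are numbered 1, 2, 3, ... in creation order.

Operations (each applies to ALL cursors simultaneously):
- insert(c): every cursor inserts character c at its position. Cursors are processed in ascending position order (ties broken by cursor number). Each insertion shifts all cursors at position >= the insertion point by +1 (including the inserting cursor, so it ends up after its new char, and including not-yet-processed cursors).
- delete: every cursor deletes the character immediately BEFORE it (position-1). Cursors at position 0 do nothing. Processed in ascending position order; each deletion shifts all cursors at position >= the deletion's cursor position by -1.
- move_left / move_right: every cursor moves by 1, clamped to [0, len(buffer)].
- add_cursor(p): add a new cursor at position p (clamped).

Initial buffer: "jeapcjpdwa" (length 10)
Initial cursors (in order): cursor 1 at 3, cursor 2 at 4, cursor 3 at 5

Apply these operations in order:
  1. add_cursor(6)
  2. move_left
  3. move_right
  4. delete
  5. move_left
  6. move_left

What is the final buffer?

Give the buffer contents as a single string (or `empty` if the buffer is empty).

Answer: jepdwa

Derivation:
After op 1 (add_cursor(6)): buffer="jeapcjpdwa" (len 10), cursors c1@3 c2@4 c3@5 c4@6, authorship ..........
After op 2 (move_left): buffer="jeapcjpdwa" (len 10), cursors c1@2 c2@3 c3@4 c4@5, authorship ..........
After op 3 (move_right): buffer="jeapcjpdwa" (len 10), cursors c1@3 c2@4 c3@5 c4@6, authorship ..........
After op 4 (delete): buffer="jepdwa" (len 6), cursors c1@2 c2@2 c3@2 c4@2, authorship ......
After op 5 (move_left): buffer="jepdwa" (len 6), cursors c1@1 c2@1 c3@1 c4@1, authorship ......
After op 6 (move_left): buffer="jepdwa" (len 6), cursors c1@0 c2@0 c3@0 c4@0, authorship ......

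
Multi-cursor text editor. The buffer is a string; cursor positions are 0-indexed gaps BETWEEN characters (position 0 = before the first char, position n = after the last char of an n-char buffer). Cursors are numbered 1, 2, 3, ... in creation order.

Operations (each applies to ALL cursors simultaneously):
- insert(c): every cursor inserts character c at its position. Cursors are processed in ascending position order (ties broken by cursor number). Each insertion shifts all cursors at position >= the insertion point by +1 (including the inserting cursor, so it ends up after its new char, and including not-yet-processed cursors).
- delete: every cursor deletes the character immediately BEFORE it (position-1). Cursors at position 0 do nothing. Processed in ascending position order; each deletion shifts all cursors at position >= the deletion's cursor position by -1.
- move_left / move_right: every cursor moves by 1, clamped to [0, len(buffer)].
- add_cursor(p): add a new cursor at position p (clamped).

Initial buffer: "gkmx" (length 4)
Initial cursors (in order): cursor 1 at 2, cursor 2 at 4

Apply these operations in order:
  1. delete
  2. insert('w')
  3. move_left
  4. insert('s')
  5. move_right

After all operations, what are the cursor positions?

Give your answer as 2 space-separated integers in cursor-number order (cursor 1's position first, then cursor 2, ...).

Answer: 3 6

Derivation:
After op 1 (delete): buffer="gm" (len 2), cursors c1@1 c2@2, authorship ..
After op 2 (insert('w')): buffer="gwmw" (len 4), cursors c1@2 c2@4, authorship .1.2
After op 3 (move_left): buffer="gwmw" (len 4), cursors c1@1 c2@3, authorship .1.2
After op 4 (insert('s')): buffer="gswmsw" (len 6), cursors c1@2 c2@5, authorship .11.22
After op 5 (move_right): buffer="gswmsw" (len 6), cursors c1@3 c2@6, authorship .11.22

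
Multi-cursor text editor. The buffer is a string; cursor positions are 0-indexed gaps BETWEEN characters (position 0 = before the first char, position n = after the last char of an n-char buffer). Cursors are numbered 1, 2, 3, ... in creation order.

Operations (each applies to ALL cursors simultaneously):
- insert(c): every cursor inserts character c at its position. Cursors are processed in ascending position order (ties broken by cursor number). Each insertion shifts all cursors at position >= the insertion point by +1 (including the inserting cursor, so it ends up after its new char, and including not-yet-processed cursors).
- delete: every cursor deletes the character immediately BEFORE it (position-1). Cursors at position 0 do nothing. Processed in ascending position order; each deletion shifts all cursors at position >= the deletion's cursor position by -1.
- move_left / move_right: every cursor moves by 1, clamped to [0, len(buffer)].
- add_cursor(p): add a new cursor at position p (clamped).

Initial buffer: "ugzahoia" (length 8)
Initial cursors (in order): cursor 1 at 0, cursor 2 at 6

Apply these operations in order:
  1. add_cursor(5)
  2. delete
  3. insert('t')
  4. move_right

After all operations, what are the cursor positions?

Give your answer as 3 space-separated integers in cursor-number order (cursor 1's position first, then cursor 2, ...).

Answer: 2 8 8

Derivation:
After op 1 (add_cursor(5)): buffer="ugzahoia" (len 8), cursors c1@0 c3@5 c2@6, authorship ........
After op 2 (delete): buffer="ugzaia" (len 6), cursors c1@0 c2@4 c3@4, authorship ......
After op 3 (insert('t')): buffer="tugzattia" (len 9), cursors c1@1 c2@7 c3@7, authorship 1....23..
After op 4 (move_right): buffer="tugzattia" (len 9), cursors c1@2 c2@8 c3@8, authorship 1....23..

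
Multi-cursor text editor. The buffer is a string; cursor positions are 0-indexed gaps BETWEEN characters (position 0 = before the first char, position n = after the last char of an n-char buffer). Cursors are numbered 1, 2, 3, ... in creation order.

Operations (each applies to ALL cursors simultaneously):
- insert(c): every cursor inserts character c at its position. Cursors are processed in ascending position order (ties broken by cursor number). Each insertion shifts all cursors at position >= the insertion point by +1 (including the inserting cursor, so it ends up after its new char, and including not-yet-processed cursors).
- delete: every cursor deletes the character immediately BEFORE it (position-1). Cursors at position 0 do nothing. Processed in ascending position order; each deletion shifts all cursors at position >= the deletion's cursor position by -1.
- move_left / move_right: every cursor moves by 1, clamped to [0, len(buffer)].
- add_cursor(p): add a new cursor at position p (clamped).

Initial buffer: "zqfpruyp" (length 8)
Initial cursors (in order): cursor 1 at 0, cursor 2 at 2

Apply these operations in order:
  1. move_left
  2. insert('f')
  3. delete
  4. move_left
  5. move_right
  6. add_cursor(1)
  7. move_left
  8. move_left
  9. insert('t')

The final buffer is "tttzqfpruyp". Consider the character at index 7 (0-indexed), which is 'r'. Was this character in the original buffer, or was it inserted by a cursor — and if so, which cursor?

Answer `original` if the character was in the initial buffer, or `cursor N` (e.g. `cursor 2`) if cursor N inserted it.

Answer: original

Derivation:
After op 1 (move_left): buffer="zqfpruyp" (len 8), cursors c1@0 c2@1, authorship ........
After op 2 (insert('f')): buffer="fzfqfpruyp" (len 10), cursors c1@1 c2@3, authorship 1.2.......
After op 3 (delete): buffer="zqfpruyp" (len 8), cursors c1@0 c2@1, authorship ........
After op 4 (move_left): buffer="zqfpruyp" (len 8), cursors c1@0 c2@0, authorship ........
After op 5 (move_right): buffer="zqfpruyp" (len 8), cursors c1@1 c2@1, authorship ........
After op 6 (add_cursor(1)): buffer="zqfpruyp" (len 8), cursors c1@1 c2@1 c3@1, authorship ........
After op 7 (move_left): buffer="zqfpruyp" (len 8), cursors c1@0 c2@0 c3@0, authorship ........
After op 8 (move_left): buffer="zqfpruyp" (len 8), cursors c1@0 c2@0 c3@0, authorship ........
After op 9 (insert('t')): buffer="tttzqfpruyp" (len 11), cursors c1@3 c2@3 c3@3, authorship 123........
Authorship (.=original, N=cursor N): 1 2 3 . . . . . . . .
Index 7: author = original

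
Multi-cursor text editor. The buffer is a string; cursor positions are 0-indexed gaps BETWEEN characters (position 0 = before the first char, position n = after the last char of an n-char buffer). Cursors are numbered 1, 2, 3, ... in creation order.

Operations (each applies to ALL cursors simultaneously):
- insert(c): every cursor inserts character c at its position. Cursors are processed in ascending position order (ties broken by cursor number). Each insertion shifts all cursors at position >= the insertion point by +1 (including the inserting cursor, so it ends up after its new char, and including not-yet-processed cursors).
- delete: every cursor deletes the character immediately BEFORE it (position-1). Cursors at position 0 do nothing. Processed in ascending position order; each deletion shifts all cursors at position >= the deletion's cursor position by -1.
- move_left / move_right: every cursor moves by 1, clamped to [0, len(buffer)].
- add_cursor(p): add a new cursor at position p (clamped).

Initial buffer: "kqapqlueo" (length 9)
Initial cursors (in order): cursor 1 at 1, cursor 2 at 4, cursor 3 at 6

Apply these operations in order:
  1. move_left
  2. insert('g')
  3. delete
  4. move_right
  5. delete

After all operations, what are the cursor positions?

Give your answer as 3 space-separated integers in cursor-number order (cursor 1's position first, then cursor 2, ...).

After op 1 (move_left): buffer="kqapqlueo" (len 9), cursors c1@0 c2@3 c3@5, authorship .........
After op 2 (insert('g')): buffer="gkqagpqglueo" (len 12), cursors c1@1 c2@5 c3@8, authorship 1...2..3....
After op 3 (delete): buffer="kqapqlueo" (len 9), cursors c1@0 c2@3 c3@5, authorship .........
After op 4 (move_right): buffer="kqapqlueo" (len 9), cursors c1@1 c2@4 c3@6, authorship .........
After op 5 (delete): buffer="qaqueo" (len 6), cursors c1@0 c2@2 c3@3, authorship ......

Answer: 0 2 3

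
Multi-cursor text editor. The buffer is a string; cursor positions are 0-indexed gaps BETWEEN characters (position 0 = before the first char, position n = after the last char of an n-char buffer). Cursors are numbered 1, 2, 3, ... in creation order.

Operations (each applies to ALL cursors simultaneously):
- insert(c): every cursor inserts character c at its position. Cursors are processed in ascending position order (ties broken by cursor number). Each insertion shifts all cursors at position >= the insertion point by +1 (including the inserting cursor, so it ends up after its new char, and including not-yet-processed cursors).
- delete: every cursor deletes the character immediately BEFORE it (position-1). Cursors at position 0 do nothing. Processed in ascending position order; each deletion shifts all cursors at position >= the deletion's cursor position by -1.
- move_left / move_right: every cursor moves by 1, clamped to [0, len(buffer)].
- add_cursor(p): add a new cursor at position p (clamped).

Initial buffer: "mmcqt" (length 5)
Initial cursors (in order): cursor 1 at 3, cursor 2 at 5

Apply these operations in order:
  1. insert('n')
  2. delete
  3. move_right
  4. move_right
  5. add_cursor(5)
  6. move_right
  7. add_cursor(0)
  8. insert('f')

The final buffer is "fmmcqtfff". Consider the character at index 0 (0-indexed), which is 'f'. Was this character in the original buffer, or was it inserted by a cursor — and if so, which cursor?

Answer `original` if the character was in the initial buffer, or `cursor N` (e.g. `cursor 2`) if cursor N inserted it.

Answer: cursor 4

Derivation:
After op 1 (insert('n')): buffer="mmcnqtn" (len 7), cursors c1@4 c2@7, authorship ...1..2
After op 2 (delete): buffer="mmcqt" (len 5), cursors c1@3 c2@5, authorship .....
After op 3 (move_right): buffer="mmcqt" (len 5), cursors c1@4 c2@5, authorship .....
After op 4 (move_right): buffer="mmcqt" (len 5), cursors c1@5 c2@5, authorship .....
After op 5 (add_cursor(5)): buffer="mmcqt" (len 5), cursors c1@5 c2@5 c3@5, authorship .....
After op 6 (move_right): buffer="mmcqt" (len 5), cursors c1@5 c2@5 c3@5, authorship .....
After op 7 (add_cursor(0)): buffer="mmcqt" (len 5), cursors c4@0 c1@5 c2@5 c3@5, authorship .....
After op 8 (insert('f')): buffer="fmmcqtfff" (len 9), cursors c4@1 c1@9 c2@9 c3@9, authorship 4.....123
Authorship (.=original, N=cursor N): 4 . . . . . 1 2 3
Index 0: author = 4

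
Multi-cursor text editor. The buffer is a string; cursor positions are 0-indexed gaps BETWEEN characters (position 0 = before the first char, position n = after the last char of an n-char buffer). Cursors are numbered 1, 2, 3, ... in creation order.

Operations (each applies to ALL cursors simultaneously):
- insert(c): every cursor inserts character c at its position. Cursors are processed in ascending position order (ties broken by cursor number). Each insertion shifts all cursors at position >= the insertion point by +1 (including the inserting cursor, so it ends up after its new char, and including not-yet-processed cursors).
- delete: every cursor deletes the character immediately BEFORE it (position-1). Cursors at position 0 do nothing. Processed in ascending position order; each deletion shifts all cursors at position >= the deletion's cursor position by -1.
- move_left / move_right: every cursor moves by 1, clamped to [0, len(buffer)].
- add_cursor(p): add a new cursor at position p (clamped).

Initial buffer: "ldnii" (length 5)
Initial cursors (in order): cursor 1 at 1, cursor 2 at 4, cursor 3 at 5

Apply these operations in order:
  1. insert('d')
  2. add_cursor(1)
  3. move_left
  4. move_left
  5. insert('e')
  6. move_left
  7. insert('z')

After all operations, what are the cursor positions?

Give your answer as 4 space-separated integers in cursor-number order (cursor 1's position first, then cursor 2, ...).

After op 1 (insert('d')): buffer="lddnidid" (len 8), cursors c1@2 c2@6 c3@8, authorship .1...2.3
After op 2 (add_cursor(1)): buffer="lddnidid" (len 8), cursors c4@1 c1@2 c2@6 c3@8, authorship .1...2.3
After op 3 (move_left): buffer="lddnidid" (len 8), cursors c4@0 c1@1 c2@5 c3@7, authorship .1...2.3
After op 4 (move_left): buffer="lddnidid" (len 8), cursors c1@0 c4@0 c2@4 c3@6, authorship .1...2.3
After op 5 (insert('e')): buffer="eelddneideid" (len 12), cursors c1@2 c4@2 c2@7 c3@10, authorship 14.1..2.23.3
After op 6 (move_left): buffer="eelddneideid" (len 12), cursors c1@1 c4@1 c2@6 c3@9, authorship 14.1..2.23.3
After op 7 (insert('z')): buffer="ezzelddnzeidzeid" (len 16), cursors c1@3 c4@3 c2@9 c3@13, authorship 1144.1..22.233.3

Answer: 3 9 13 3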